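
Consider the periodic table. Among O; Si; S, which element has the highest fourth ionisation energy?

O

After 3 electrons have been removed, what remains? O³⁺ still has 3 valence electrons; Si³⁺ still has 1 valence electron; S³⁺ still has 3 valence electrons.
All are still removing valence electrons, so compare the +3 ions as you would atoms: IE_4 generally rises across a period (higher Z_eff) and falls down a group (larger shell), subject to the usual subshell exceptions.
Valence configurations: O³⁺ [He]2s²2p¹, Si³⁺ [Ne]3s¹, S³⁺ [Ne]3s²3p¹.
Approximate IE_4 values (kJ/mol): O 7469, Si 4356, S 4556.
Hence IE_4: Si < S < O.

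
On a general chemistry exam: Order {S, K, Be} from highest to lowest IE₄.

After 3 electrons have been removed, what remains? S³⁺ still has 3 valence electrons; K³⁺ is already 2 electrons into the core; Be³⁺ is already 1 electron into the core.
Pulling an electron out of a noble-gas core costs far more than removing a remaining valence electron, so K and Be sit at the high end of IE_4.
The numbers (kJ/mol): S 4556, K 5877, Be 21007.
Overall IE_4 order: S < K < Be.

Be, K, S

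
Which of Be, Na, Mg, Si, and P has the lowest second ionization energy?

The second ionization energy removes an electron from the +1 ion. For each element: Be⁺ still has 1 valence electron; Na⁺ is the bare [Ne] core; Mg⁺ still has 1 valence electron; Si⁺ still has 3 valence electrons; P⁺ still has 4 valence electrons.
Breaking into a closed-shell core is much more expensive than removing a leftover valence electron — Na has the largest IE_2 here.
Valence configurations: Be⁺ [He]2s¹, Mg⁺ [Ne]3s¹, Si⁺ [Ne]3s²3p¹, P⁺ [Ne]3s²3p².
The numbers (kJ/mol): Be 1757, Na 4562, Mg 1451, Si 1577, P 1907.
So the second ionization energies run Mg < Si < Be < P < Na.

Mg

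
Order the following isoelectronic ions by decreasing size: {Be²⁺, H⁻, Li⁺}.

H⁻ > Li⁺ > Be²⁺

All of these have 2 electrons, so size is governed by nuclear charge alone: the more protons, the stronger the pull on the same electron cloud, and the smaller the ion.
Nuclear charges: Be²⁺ (Z=4), Li⁺ (Z=3), H⁻ (Z=1).
Largest to smallest: H⁻ > Li⁺ > Be²⁺.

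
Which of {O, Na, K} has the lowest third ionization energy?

IE_3 is the cost of taking one more electron from the +2 cation: O²⁺ still has 4 valence electrons; Na²⁺ is already 1 electron into the core; K²⁺ is already 1 electron into the core.
Usually core removal costs more than valence removal, but here the competition is close: a tightly held n=2 valence electron can cost more to remove than an n=3 core electron, so the actual values have to decide it.
Approximate IE_3 values (kJ/mol): O 5300, Na 6910, K 4420.
So the third ionization energies run K < O < Na.

K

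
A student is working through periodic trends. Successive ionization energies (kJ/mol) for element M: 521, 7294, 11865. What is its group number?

Look for the largest jump between consecutive ionization energies: IE2/IE1 ≈ 14.0, far larger than any earlier ratio.
That jump marks the point where a core electron is being removed. So the atom has 1 valence electron.
A main-group element with 1 valence electron is in group 1.

Group 1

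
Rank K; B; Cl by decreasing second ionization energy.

K > B > Cl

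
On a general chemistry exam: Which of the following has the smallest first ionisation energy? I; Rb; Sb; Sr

Rb

Rb is in period 5, group 1; Sr is in period 5, group 2; Sb is in period 5, group 15; I is in period 5, group 17.
IE₁ increases left→right with effective nuclear charge and decreases top→bottom as the valence shell moves farther out.
All lie in period 5, so first ionization energy increases left to right.
The smallest first ionisation energy among these belongs to Rb.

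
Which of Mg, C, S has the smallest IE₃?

S

The third ionization energy removes an electron from the +2 ion. For each element: Mg²⁺ is the bare [Ne] core; C²⁺ still has 2 valence electrons; S²⁺ still has 4 valence electrons.
Pulling an electron out of a noble-gas core costs far more than removing a remaining valence electron, so Mg sits at the high end of IE_3.
Valence configurations: C²⁺ [He]2s², S²⁺ [Ne]3s²3p².
Tabulated IE_3 (kJ/mol): Mg 7733, C 4620, S 3357.
Hence IE_3: S < C < Mg.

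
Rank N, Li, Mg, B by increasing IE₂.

The second ionization energy removes an electron from the +1 ion. For each element: N⁺ still has 4 valence electrons; Li⁺ is the bare [He] core; Mg⁺ still has 1 valence electron; B⁺ still has 2 valence electrons.
Pulling an electron out of a noble-gas core costs far more than removing a remaining valence electron, so Li sits at the high end of IE_2.
Valence configurations: N⁺ [He]2s²2p², Mg⁺ [Ne]3s¹, B⁺ [He]2s².
Tabulated IE_2 (kJ/mol): N 2856, Li 7298, Mg 1451, B 2427.
Hence IE_2: Mg < B < N < Li.

Mg < B < N < Li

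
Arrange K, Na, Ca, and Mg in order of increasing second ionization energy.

After 1 electron has been removed, what remains? K⁺ is the bare [Ar] core; Na⁺ is the bare [Ne] core; Ca⁺ still has 1 valence electron; Mg⁺ still has 1 valence electron.
Pulling an electron out of a noble-gas core costs far more than removing a remaining valence electron, so K and Na sit at the high end of IE_2.
Valence configurations: Ca⁺ [Ar]4s¹, Mg⁺ [Ne]3s¹.
Tabulated IE_2 (kJ/mol): K 3052, Na 4562, Ca 1145, Mg 1451.
Overall IE_2 order: Ca < Mg < K < Na.

Ca, Mg, K, Na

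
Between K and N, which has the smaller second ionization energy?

N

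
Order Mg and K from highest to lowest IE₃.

Mg, K

Consider each +2 ion: Mg²⁺ is the bare [Ne] core; K²⁺ is already 1 electron into the core.
All of these are removing an electron from a noble-gas core or deeper; the smaller core (lower principal quantum number) is held far more tightly, and within a period the higher nuclear charge binds the same core more tightly.
Approximate IE_3 values (kJ/mol): Mg 7733, K 4420.
Putting it together, IE_3: K < Mg.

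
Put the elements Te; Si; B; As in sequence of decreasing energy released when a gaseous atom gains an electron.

Te > Si > As > B

Electron affinity generally becomes more exothermic across a period toward the halogens and less exothermic down a group.
A diagonal step moves right (one effect) and down (the opposite effect) at once.
As > B: the two effects oppose for this pair; the across-period effect wins (78 vs 27 kJ/mol).
Si > As: period and group pull opposite ways; the down-group shift dominates (134 vs 78 kJ/mol).
Te > Si: period and group pull opposite ways; the across-period shift dominates (190 vs 134 kJ/mol).
Tabulated electron affinity (kJ/mol): B 27, Si 134, As 78, Te 190.
So from highest to lowest: Te > Si > As > B.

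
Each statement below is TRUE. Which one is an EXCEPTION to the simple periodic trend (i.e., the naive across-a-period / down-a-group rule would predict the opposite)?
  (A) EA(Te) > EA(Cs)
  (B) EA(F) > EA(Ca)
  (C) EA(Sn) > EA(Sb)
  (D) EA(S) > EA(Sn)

The general trend: electron affinity increases across a period and decreases down a group.
(A) Te (period 5, group 16) vs Cs (period 6, group 1): the stated order agrees with the simple trend.
(B) F (period 2, group 17) vs Ca (period 4, group 2): the stated order agrees with the simple trend.
(C) Sn (period 5, group 14) vs Sb (period 5, group 15): the stated order contradicts the simple trend.
(D) S (period 3, group 16) vs Sn (period 5, group 14): the stated order agrees with the simple trend.
The exception is (C): adding an electron to Sb's half-filled 5p³ is unfavourable, so Sn has the more exothermic EA.

(C)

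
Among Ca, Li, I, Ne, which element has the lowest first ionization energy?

Li

Li is in period 2, group 1; Ne is in period 2, group 18; Ca is in period 4, group 2; I is in period 5, group 17.
Removing the outermost electron gets harder across a period and easier down a group.
Neither a single period nor a single group — weigh both effects.
Ca > Li: period and group pull opposite ways; the across-period shift dominates (590 vs 520 kJ/mol).
I > Ca: the two effects oppose for this pair; the across-period effect wins (1008 vs 590 kJ/mol).
Ne > I: both effects reinforce here, so Ne is clearly the higher of the two.
For reference (kJ/mol): Li 520, Ne 2081, Ca 590, I 1008.
The lowest first ionization energy among these belongs to Li.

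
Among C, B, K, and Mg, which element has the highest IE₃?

After 2 electrons have been removed, what remains? C²⁺ still has 2 valence electrons; B²⁺ still has 1 valence electron; K²⁺ is already 1 electron into the core; Mg²⁺ is the bare [Ne] core.
Usually core removal costs more than valence removal, but here the competition is close: a tightly held n=2 valence electron can cost more to remove than an n=3 core electron, so the actual values have to decide it.
Valence configurations: C²⁺ [He]2s², B²⁺ [He]2s¹.
The numbers (kJ/mol): C 4620, B 3660, K 4420, Mg 7733.
Hence IE_3: B < K < C < Mg.

Mg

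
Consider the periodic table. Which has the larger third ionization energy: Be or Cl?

Be

IE_3 is the cost of taking one more electron from the +2 cation: Be²⁺ is the bare [He] core; Cl²⁺ still has 5 valence electrons.
Core electrons are held far more tightly than valence electrons, so Be tops the IE_3 order.
Approximate IE_3 values (kJ/mol): Be 14849, Cl 3822.
So the third ionization energies run Cl < Be.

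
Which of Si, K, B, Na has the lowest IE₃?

Si

Consider each +2 ion: Si²⁺ still has 2 valence electrons; K²⁺ is already 1 electron into the core; B²⁺ still has 1 valence electron; Na²⁺ is already 1 electron into the core.
Breaking into a closed-shell core is much more expensive than removing a leftover valence electron — K and Na have the largest IE_3 here.
Valence configurations: Si²⁺ [Ne]3s², B²⁺ [He]2s¹.
The numbers (kJ/mol): Si 3232, K 4420, B 3660, Na 6910.
Overall IE_3 order: Si < B < K < Na.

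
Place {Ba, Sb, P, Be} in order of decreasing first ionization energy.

IE₁ increases left→right with effective nuclear charge and decreases top→bottom as the valence shell moves farther out.
Here both period and group differ, so the two effects have to be weighed against each other.
Sb > Ba: relative to Ba, both the across-period and down-group shifts push Sb's first ionization energy up.
Be > Sb: period and group pull opposite ways; the down-group shift dominates (900 vs 831 kJ/mol).
P > Be: period and group pull opposite ways; the across-period shift dominates (1012 vs 900 kJ/mol).
Tabulated first ionization energy (kJ/mol): Be 900, P 1012, Sb 831, Ba 503.
So from highest to lowest: P > Be > Sb > Ba.

P > Be > Sb > Ba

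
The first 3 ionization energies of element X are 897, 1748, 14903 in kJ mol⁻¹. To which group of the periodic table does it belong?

Group 2

Look for the largest jump between consecutive ionization energies: IE3/IE2 ≈ 8.5, far larger than any earlier ratio.
That jump marks the point where a core electron is being removed. So the atom has 2 valence electrons.
A main-group element with 2 valence electrons is in group 2.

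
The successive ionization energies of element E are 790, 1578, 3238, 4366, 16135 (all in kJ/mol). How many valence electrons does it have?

Look for the largest jump between consecutive ionization energies: IE5/IE4 ≈ 3.7, far larger than any earlier ratio.
That jump marks the point where a core electron is being removed. So the atom has 4 valence electrons.

4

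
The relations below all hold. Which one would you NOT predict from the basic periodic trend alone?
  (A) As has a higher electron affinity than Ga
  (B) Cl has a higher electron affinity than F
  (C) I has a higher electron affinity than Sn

The general trend: electron affinity increases across a period and decreases down a group.
(A) As (period 4, group 15) vs Ga (period 4, group 13): the stated order agrees with the simple trend.
(B) Cl (period 3, group 17) vs F (period 2, group 17): the stated order contradicts the simple trend.
(C) I (period 5, group 17) vs Sn (period 5, group 14): the stated order agrees with the simple trend.
The exception is (B): F's small 2p subshell makes the incoming electron feel strong e⁻–e⁻ repulsion, so Cl actually releases more energy on gaining an electron.

(B)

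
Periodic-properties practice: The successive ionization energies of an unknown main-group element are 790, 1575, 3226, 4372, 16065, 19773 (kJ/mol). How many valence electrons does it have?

4

Look for the largest jump between consecutive ionization energies: IE5/IE4 ≈ 3.7, far larger than any earlier ratio.
That jump marks the point where a core electron is being removed. So the atom has 4 valence electrons.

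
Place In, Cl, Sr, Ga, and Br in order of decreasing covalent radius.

Moving right in a period, electrons are added to the same shell under a stronger nuclear pull, so atoms get smaller; moving down, a new shell is opened and atoms get larger.
Here both period and group differ, so the two effects have to be weighed against each other.
Br > Cl: they share group 17; the group trend gives Br the larger value.
Ga > Br: both are in period 4; the period trend gives Ga the larger value.
In > Ga: In sits below Ga in group 13, so the down-group effect alone puts In larger.
Sr > In: Sr lies to the left of In in period 5, so the across-period effect alone puts Sr larger.
For reference (pm): Cl 99, Ga 124, Br 114, Sr 185, In 142.
So from largest to smallest: Sr > In > Ga > Br > Cl.

Sr, In, Ga, Br, Cl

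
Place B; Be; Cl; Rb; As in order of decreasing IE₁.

Cl > As > Be > B > Rb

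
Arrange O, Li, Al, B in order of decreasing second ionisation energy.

Li, O, B, Al

Consider each +1 ion: O⁺ still has 5 valence electrons; Li⁺ is the bare [He] core; Al⁺ still has 2 valence electrons; B⁺ still has 2 valence electrons.
Breaking into a closed-shell core is much more expensive than removing a leftover valence electron — Li has the largest IE_2 here.
Valence configurations: O⁺ [He]2s²2p³, Al⁺ [Ne]3s², B⁺ [He]2s².
Tabulated IE_2 (kJ/mol): O 3388, Li 7298, Al 1817, B 2427.
Putting it together, IE_2: Al < B < O < Li.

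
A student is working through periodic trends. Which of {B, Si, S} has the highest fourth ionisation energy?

After 3 electrons have been removed, what remains? B³⁺ is the bare [He] core; Si³⁺ still has 1 valence electron; S³⁺ still has 3 valence electrons.
Core electrons are held far more tightly than valence electrons, so B tops the IE_4 order.
Valence configurations: Si³⁺ [Ne]3s¹, S³⁺ [Ne]3s²3p¹.
Tabulated IE_4 (kJ/mol): B 25026, Si 4356, S 4556.
So the fourth ionization energies run Si < S < B.

B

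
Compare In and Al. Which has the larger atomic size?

Al is in period 3, group 13; In is in period 5, group 13.
Across a period the added protons contract the valence shell; down a group each new principal shell makes the atom larger.
All are in group 13, so atomic radius increases down the group.
So In has the larger atomic size (In > Al).

In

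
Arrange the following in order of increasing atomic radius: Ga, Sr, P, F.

Moving right in a period, electrons are added to the same shell under a stronger nuclear pull, so atoms get smaller; moving down, a new shell is opened and atoms get larger.
Neither a single period nor a single group — weigh both effects.
P > F: both effects reinforce here, so P is clearly the larger of the two.
Ga > P: both effects reinforce here, so Ga is clearly the larger of the two.
Sr > Ga: relative to Ga, both the across-period and down-group shifts push Sr's atomic radius up.
Approximate values (pm): F 64, P 111, Ga 124, Sr 185.
So from smallest to largest: F < P < Ga < Sr.

F < P < Ga < Sr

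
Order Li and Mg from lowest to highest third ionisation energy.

Mg, Li

The third ionization energy removes an electron from the +2 ion. For each element: Li²⁺ is already 1 electron into the core; Mg²⁺ is the bare [Ne] core.
All of these are removing an electron from a noble-gas core or deeper; the smaller core (lower principal quantum number) is held far more tightly, and within a period the higher nuclear charge binds the same core more tightly.
Tabulated IE_3 (kJ/mol): Li 11815, Mg 7733.
Hence IE_3: Mg < Li.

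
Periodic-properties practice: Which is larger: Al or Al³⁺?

Forming Al³⁺ removes 3 electrons from Al. Fewer electrons for the same nuclear charge means less shielding and a higher Z_eff on the remaining electrons, and for main-group metals the entire outer shell is lost.
A cation is smaller than its parent atom: Al³⁺ < Al.

Al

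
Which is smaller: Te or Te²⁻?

Te

Forming Te²⁻ adds 2 electrons to Te. More electron–electron repulsion in the same shell, with unchanged nuclear charge, lets the cloud expand.
An anion is larger than its parent atom: Te²⁻ > Te.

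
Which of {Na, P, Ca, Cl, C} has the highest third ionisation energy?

The third ionization energy removes an electron from the +2 ion. For each element: Na²⁺ is already 1 electron into the core; P²⁺ still has 3 valence electrons; Ca²⁺ is the bare [Ar] core; Cl²⁺ still has 5 valence electrons; C²⁺ still has 2 valence electrons.
Pulling an electron out of a noble-gas core costs far more than removing a remaining valence electron, so Ca and Na sit at the high end of IE_3.
Valence configurations: P²⁺ [Ne]3s²3p¹, Cl²⁺ [Ne]3s²3p³, C²⁺ [He]2s².
The numbers (kJ/mol): Na 6910, P 2914, Ca 4912, Cl 3822, C 4620.
So the third ionization energies run P < Cl < C < Ca < Na.

Na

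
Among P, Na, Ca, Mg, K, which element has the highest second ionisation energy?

Na

IE_2 is the cost of taking one more electron from the +1 cation: P⁺ still has 4 valence electrons; Na⁺ is the bare [Ne] core; Ca⁺ still has 1 valence electron; Mg⁺ still has 1 valence electron; K⁺ is the bare [Ar] core.
Core electrons are held far more tightly than valence electrons, so K and Na top the IE_2 order.
Valence configurations: P⁺ [Ne]3s²3p², Ca⁺ [Ar]4s¹, Mg⁺ [Ne]3s¹.
Approximate IE_2 values (kJ/mol): P 1907, Na 4562, Ca 1145, Mg 1451, K 3052.
Putting it together, IE_2: Ca < Mg < P < K < Na.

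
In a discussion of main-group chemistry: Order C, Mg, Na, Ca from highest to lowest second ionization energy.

Na, C, Mg, Ca

Consider each +1 ion: C⁺ still has 3 valence electrons; Mg⁺ still has 1 valence electron; Na⁺ is the bare [Ne] core; Ca⁺ still has 1 valence electron.
Breaking into a closed-shell core is much more expensive than removing a leftover valence electron — Na has the largest IE_2 here.
Valence configurations: C⁺ [He]2s²2p¹, Mg⁺ [Ne]3s¹, Ca⁺ [Ar]4s¹.
Tabulated IE_2 (kJ/mol): C 2353, Mg 1451, Na 4562, Ca 1145.
Putting it together, IE_2: Ca < Mg < C < Na.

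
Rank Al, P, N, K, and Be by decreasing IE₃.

Be > N > K > P > Al

After 2 electrons have been removed, what remains? Al²⁺ still has 1 valence electron; P²⁺ still has 3 valence electrons; N²⁺ still has 3 valence electrons; K²⁺ is already 1 electron into the core; Be²⁺ is the bare [He] core.
Usually core removal costs more than valence removal, but here the competition is close: a tightly held n=2 valence electron can cost more to remove than an n=3 core electron, so the actual values have to decide it.
Valence configurations: Al²⁺ [Ne]3s¹, P²⁺ [Ne]3s²3p¹, N²⁺ [He]2s²2p¹.
Tabulated IE_3 (kJ/mol): Al 2745, P 2914, N 4578, K 4420, Be 14849.
So the third ionization energies run Al < P < K < N < Be.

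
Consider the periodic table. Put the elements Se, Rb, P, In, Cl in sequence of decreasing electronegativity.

P is in period 3, group 15; Cl is in period 3, group 17; Se is in period 4, group 16; Rb is in period 5, group 1; In is in period 5, group 13.
Atoms toward the upper right of the periodic table pull bonding electrons most strongly.
Neither a single period nor a single group — weigh both effects.
In > Rb: both are in period 5; the period trend gives In the larger value.
P > In: relative to In, both the across-period and down-group shifts push P's electronegativity up.
Se > P: period and group pull opposite ways; the across-period shift dominates (2.55 vs 2.19).
Cl > Se: relative to Se, both the across-period and down-group shifts push Cl's electronegativity up.
Approximate values (Pauling): P 2.19, Cl 3.16, Se 2.55, Rb 0.82, In 1.78.
So from highest to lowest: Cl > Se > P > In > Rb.

Cl > Se > P > In > Rb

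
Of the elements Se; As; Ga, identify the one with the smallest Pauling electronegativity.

Ga

Ga is in period 4, group 13; As is in period 4, group 15; Se is in period 4, group 16.
Smaller atoms with higher effective nuclear charge are more electronegative.
All lie in period 4, so electronegativity increases left to right.
The smallest Pauling electronegativity among these belongs to Ga.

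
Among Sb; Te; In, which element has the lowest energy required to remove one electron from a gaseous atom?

In

In is in period 5, group 13; Sb is in period 5, group 15; Te is in period 5, group 16.
Removing the outermost electron gets harder across a period and easier down a group.
All lie in period 5, so first ionization energy increases left to right.
The lowest energy required to remove one electron from a gaseous atom among these belongs to In.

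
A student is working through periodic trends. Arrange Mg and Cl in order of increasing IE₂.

Mg < Cl

Consider each +1 ion: Mg⁺ still has 1 valence electron; Cl⁺ still has 6 valence electrons.
All are still removing valence electrons, so compare the +1 ions as you would atoms: IE_2 generally rises across a period (higher Z_eff) and falls down a group (larger shell), subject to the usual subshell exceptions.
Valence configurations: Mg⁺ [Ne]3s¹, Cl⁺ [Ne]3s²3p⁴.
Tabulated IE_2 (kJ/mol): Mg 1451, Cl 2298.
Putting it together, IE_2: Mg < Cl.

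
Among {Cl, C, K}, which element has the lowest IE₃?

Cl

The third ionization energy removes an electron from the +2 ion. For each element: Cl²⁺ still has 5 valence electrons; C²⁺ still has 2 valence electrons; K²⁺ is already 1 electron into the core.
Usually core removal costs more than valence removal, but here the competition is close: a tightly held n=2 valence electron can cost more to remove than an n=3 core electron, so the actual values have to decide it.
Valence configurations: Cl²⁺ [Ne]3s²3p³, C²⁺ [He]2s².
Approximate IE_3 values (kJ/mol): Cl 3822, C 4620, K 4420.
Hence IE_3: Cl < K < C.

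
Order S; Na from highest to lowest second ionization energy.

After 1 electron has been removed, what remains? S⁺ still has 5 valence electrons; Na⁺ is the bare [Ne] core.
Core electrons are held far more tightly than valence electrons, so Na tops the IE_2 order.
Approximate IE_2 values (kJ/mol): S 2252, Na 4562.
Hence IE_2: S < Na.

Na > S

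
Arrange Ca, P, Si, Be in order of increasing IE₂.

IE_2 is the cost of taking one more electron from the +1 cation: Ca⁺ still has 1 valence electron; P⁺ still has 4 valence electrons; Si⁺ still has 3 valence electrons; Be⁺ still has 1 valence electron.
All are still removing valence electrons, so compare the +1 ions as you would atoms: IE_2 generally rises across a period (higher Z_eff) and falls down a group (larger shell), subject to the usual subshell exceptions.
Valence configurations: Ca⁺ [Ar]4s¹, P⁺ [Ne]3s²3p², Si⁺ [Ne]3s²3p¹, Be⁺ [He]2s¹.
The numbers (kJ/mol): Ca 1145, P 1907, Si 1577, Be 1757.
So the second ionization energies run Ca < Si < Be < P.

Ca, Si, Be, P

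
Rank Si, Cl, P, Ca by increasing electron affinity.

Atoms with high Z_eff and room in the valence shell (especially the halogens) have the most exothermic electron affinities.
These span different periods and groups, so the two trends combine.
P > Ca: both effects reinforce here, so P is clearly the higher of the two.
Si > P: this pair runs against the simple trend — see the exception note.
Cl > Si: Cl lies to the right of Si in period 3, so the across-period effect alone puts Cl higher.
Note the exception: Si has a higher electron affinity than P, contrary to the simple trend — adding an electron to P's half-filled 3p³ is unfavourable, so Si (3p²) has the more exothermic EA.
Approximate values (kJ/mol): Si 134, P 72, Cl 349, Ca 2.
So from lowest to highest: Ca < P < Si < Cl.

Ca, P, Si, Cl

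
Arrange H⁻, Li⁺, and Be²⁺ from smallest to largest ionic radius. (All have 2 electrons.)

All of these have 2 electrons, so size is governed by nuclear charge alone: the more protons, the stronger the pull on the same electron cloud, and the smaller the ion.
Nuclear charges: Be²⁺ (Z=4), Li⁺ (Z=3), H⁻ (Z=1).
Smallest to largest: Be²⁺ < Li⁺ < H⁻.

Be²⁺ < Li⁺ < H⁻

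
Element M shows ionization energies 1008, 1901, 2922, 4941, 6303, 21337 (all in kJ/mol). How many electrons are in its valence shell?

Look for the largest jump between consecutive ionization energies: IE6/IE5 ≈ 3.4, far larger than any earlier ratio.
That jump marks the point where a core electron is being removed. So the atom has 5 valence electrons.

5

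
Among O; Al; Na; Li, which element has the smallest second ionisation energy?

Al

Consider each +1 ion: O⁺ still has 5 valence electrons; Al⁺ still has 2 valence electrons; Na⁺ is the bare [Ne] core; Li⁺ is the bare [He] core.
Pulling an electron out of a noble-gas core costs far more than removing a remaining valence electron, so Na and Li sit at the high end of IE_2.
Valence configurations: O⁺ [He]2s²2p³, Al⁺ [Ne]3s².
Tabulated IE_2 (kJ/mol): O 3388, Al 1817, Na 4562, Li 7298.
Putting it together, IE_2: Al < O < Na < Li.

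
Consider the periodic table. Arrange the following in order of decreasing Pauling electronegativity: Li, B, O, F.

Li is in period 2, group 1; B is in period 2, group 13; O is in period 2, group 16; F is in period 2, group 17.
Smaller atoms with higher effective nuclear charge are more electronegative.
All lie in period 2, so electronegativity increases left to right.
So from highest to lowest: F > O > B > Li.

F > O > B > Li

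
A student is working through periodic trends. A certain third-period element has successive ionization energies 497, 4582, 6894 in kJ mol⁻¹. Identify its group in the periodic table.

Group 1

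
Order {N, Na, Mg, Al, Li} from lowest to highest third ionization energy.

Al, N, Na, Mg, Li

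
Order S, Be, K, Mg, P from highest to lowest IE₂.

Consider each +1 ion: S⁺ still has 5 valence electrons; Be⁺ still has 1 valence electron; K⁺ is the bare [Ar] core; Mg⁺ still has 1 valence electron; P⁺ still has 4 valence electrons.
Pulling an electron out of a noble-gas core costs far more than removing a remaining valence electron, so K sits at the high end of IE_2.
Valence configurations: S⁺ [Ne]3s²3p³, Be⁺ [He]2s¹, Mg⁺ [Ne]3s¹, P⁺ [Ne]3s²3p².
Approximate IE_2 values (kJ/mol): S 2252, Be 1757, K 3052, Mg 1451, P 1907.
Putting it together, IE_2: Mg < Be < P < S < K.

K > S > P > Be > Mg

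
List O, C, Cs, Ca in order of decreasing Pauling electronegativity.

C is in period 2, group 14; O is in period 2, group 16; Ca is in period 4, group 2; Cs is in period 6, group 1.
Smaller atoms with higher effective nuclear charge are more electronegative.
These span different periods and groups, so the two trends combine.
Ca > Cs: relative to Cs, both the across-period and down-group shifts push Ca's electronegativity up.
C > Ca: relative to Ca, both the across-period and down-group shifts push C's electronegativity up.
O > C: both are in period 2; the period trend gives O the larger value.
Tabulated electronegativity (Pauling): C 2.55, O 3.44, Ca 1.00, Cs 0.79.
So from highest to lowest: O > C > Ca > Cs.

O > C > Ca > Cs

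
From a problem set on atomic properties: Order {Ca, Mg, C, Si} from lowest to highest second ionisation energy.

Consider each +1 ion: Ca⁺ still has 1 valence electron; Mg⁺ still has 1 valence electron; C⁺ still has 3 valence electrons; Si⁺ still has 3 valence electrons.
All are still removing valence electrons, so compare the +1 ions as you would atoms: IE_2 generally rises across a period (higher Z_eff) and falls down a group (larger shell), subject to the usual subshell exceptions.
Valence configurations: Ca⁺ [Ar]4s¹, Mg⁺ [Ne]3s¹, C⁺ [He]2s²2p¹, Si⁺ [Ne]3s²3p¹.
The numbers (kJ/mol): Ca 1145, Mg 1451, C 2353, Si 1577.
Overall IE_2 order: Ca < Mg < Si < C.

Ca, Mg, Si, C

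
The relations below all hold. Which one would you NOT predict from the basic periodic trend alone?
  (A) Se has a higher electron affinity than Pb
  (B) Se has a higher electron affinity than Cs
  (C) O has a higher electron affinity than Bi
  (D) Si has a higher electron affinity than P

The general trend: electron affinity increases across a period and decreases down a group.
(A) Se (period 4, group 16) vs Pb (period 6, group 14): the stated order agrees with the simple trend.
(B) Se (period 4, group 16) vs Cs (period 6, group 1): the stated order agrees with the simple trend.
(C) O (period 2, group 16) vs Bi (period 6, group 15): the stated order agrees with the simple trend.
(D) Si (period 3, group 14) vs P (period 3, group 15): the stated order contradicts the simple trend.
The exception is (D): adding an electron to P's half-filled 3p³ is unfavourable, so Si (3p²) has the more exothermic EA.

(D)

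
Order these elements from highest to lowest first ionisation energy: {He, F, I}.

He is in period 1, group 18; F is in period 2, group 17; I is in period 5, group 17.
IE₁ increases left→right with effective nuclear charge and decreases top→bottom as the valence shell moves farther out.
Neither a single period nor a single group — weigh both effects.
F > I: they share group 17; the group trend gives F the larger value.
He > F: both effects reinforce here, so He is clearly the higher of the two.
For reference (kJ/mol): He 2372, F 1681, I 1008.
So from highest to lowest: He > F > I.

He > F > I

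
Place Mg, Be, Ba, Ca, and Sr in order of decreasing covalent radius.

Be is in period 2, group 2; Mg is in period 3, group 2; Ca is in period 4, group 2; Sr is in period 5, group 2; Ba is in period 6, group 2.
Across a period the added protons contract the valence shell; down a group each new principal shell makes the atom larger.
All are in group 2, so atomic radius increases down the group.
So from largest to smallest: Ba > Sr > Ca > Mg > Be.

Ba > Sr > Ca > Mg > Be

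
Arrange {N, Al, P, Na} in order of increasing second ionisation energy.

After 1 electron has been removed, what remains? N⁺ still has 4 valence electrons; Al⁺ still has 2 valence electrons; P⁺ still has 4 valence electrons; Na⁺ is the bare [Ne] core.
Pulling an electron out of a noble-gas core costs far more than removing a remaining valence electron, so Na sits at the high end of IE_2.
Valence configurations: N⁺ [He]2s²2p², Al⁺ [Ne]3s², P⁺ [Ne]3s²3p².
Approximate IE_2 values (kJ/mol): N 2856, Al 1817, P 1907, Na 4562.
Hence IE_2: Al < P < N < Na.

Al < P < N < Na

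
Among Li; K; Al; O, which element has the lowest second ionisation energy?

Al

Consider each +1 ion: Li⁺ is the bare [He] core; K⁺ is the bare [Ar] core; Al⁺ still has 2 valence electrons; O⁺ still has 5 valence electrons.
Usually core removal costs more than valence removal, but here the competition is close: a tightly held n=2 valence electron can cost more to remove than an n=3 core electron, so the actual values have to decide it.
Valence configurations: Al⁺ [Ne]3s², O⁺ [He]2s²2p³.
Approximate IE_2 values (kJ/mol): Li 7298, K 3052, Al 1817, O 3388.
Hence IE_2: Al < K < O < Li.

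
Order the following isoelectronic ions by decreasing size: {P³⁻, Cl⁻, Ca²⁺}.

P³⁻ > Cl⁻ > Ca²⁺

All of these have 18 electrons, so size is governed by nuclear charge alone: the more protons, the stronger the pull on the same electron cloud, and the smaller the ion.
Nuclear charges: Ca²⁺ (Z=20), Cl⁻ (Z=17), P³⁻ (Z=15).
Largest to smallest: P³⁻ > Cl⁻ > Ca²⁺.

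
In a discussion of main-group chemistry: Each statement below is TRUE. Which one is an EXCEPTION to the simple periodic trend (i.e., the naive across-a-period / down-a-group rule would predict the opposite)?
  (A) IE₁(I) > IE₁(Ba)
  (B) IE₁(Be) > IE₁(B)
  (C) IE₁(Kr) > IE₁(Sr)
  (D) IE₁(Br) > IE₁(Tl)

(B)

The general trend: first ionization energy increases across a period and decreases down a group.
(A) I (period 5, group 17) vs Ba (period 6, group 2): the stated order agrees with the simple trend.
(B) Be (period 2, group 2) vs B (period 2, group 13): the stated order contradicts the simple trend.
(C) Kr (period 4, group 18) vs Sr (period 5, group 2): the stated order agrees with the simple trend.
(D) Br (period 4, group 17) vs Tl (period 6, group 13): the stated order agrees with the simple trend.
The exception is (B): removing B's lone 2p electron is easier than breaking Be's filled 2s².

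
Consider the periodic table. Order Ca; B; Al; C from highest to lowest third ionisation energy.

Consider each +2 ion: Ca²⁺ is the bare [Ar] core; B²⁺ still has 1 valence electron; Al²⁺ still has 1 valence electron; C²⁺ still has 2 valence electrons.
Core electrons are held far more tightly than valence electrons, so Ca tops the IE_3 order.
Valence configurations: B²⁺ [He]2s¹, Al²⁺ [Ne]3s¹, C²⁺ [He]2s².
The numbers (kJ/mol): Ca 4912, B 3660, Al 2745, C 4620.
So the third ionization energies run Al < B < C < Ca.

Ca > C > B > Al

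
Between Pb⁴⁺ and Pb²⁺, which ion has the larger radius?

Pb²⁺

Both ions have Z = 82 protons, but Pb⁴⁺ has lost more electrons, so its remaining electrons feel a larger effective nuclear charge per electron and are pulled in more tightly.
Higher positive charge → smaller ion, so Pb²⁺ > Pb⁴⁺.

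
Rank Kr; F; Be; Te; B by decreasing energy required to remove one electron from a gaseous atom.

Be is in period 2, group 2; B is in period 2, group 13; F is in period 2, group 17; Kr is in period 4, group 18; Te is in period 5, group 16.
First ionization energy rises across a period (greater Z_eff holds electrons more tightly) and falls down a group (valence electrons are farther from the nucleus).
These span different periods and groups, so the two trends combine.
Te > B: the two effects oppose for this pair; the across-period effect wins (869 vs 801 kJ/mol).
Be > Te: the two effects oppose for this pair; the down-group effect wins (900 vs 869 kJ/mol).
Kr > Be: period and group pull opposite ways; the across-period shift dominates (1351 vs 900 kJ/mol).
F > Kr: period and group pull opposite ways; the down-group shift dominates (1681 vs 1351 kJ/mol).
Note the exception: Be has a higher first ionization energy than B, contrary to the simple trend — removing B's lone 2p electron is easier than breaking Be's filled 2s².
Approximate values (kJ/mol): Be 900, B 801, F 1681, Kr 1351, Te 869.
So from highest to lowest: F > Kr > Be > Te > B.

F, Kr, Be, Te, B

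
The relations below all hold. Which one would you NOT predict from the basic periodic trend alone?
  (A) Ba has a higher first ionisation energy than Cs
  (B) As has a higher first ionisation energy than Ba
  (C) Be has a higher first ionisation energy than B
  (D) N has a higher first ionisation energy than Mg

The general trend: first ionisation energy increases across a period and decreases down a group.
(A) Ba (period 6, group 2) vs Cs (period 6, group 1): the stated order agrees with the simple trend.
(B) As (period 4, group 15) vs Ba (period 6, group 2): the stated order agrees with the simple trend.
(C) Be (period 2, group 2) vs B (period 2, group 13): the stated order contradicts the simple trend.
(D) N (period 2, group 15) vs Mg (period 3, group 2): the stated order agrees with the simple trend.
The exception is (C): removing B's lone 2p electron is easier than breaking Be's filled 2s².

(C)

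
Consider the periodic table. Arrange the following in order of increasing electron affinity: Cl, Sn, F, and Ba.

Electron affinity generally becomes more exothermic across a period toward the halogens and less exothermic down a group.
Neither a single period nor a single group — weigh both effects.
Sn > Ba: both effects reinforce here, so Sn is clearly the higher of the two.
F > Sn: relative to Sn, both the across-period and down-group shifts push F's electron affinity up.
Cl > F: this pair runs against the simple trend — see the exception note.
Note the exception: Cl has a higher electron affinity than F, contrary to the simple trend — F's small 2p subshell makes the incoming electron feel strong e⁻–e⁻ repulsion, so Cl actually releases more energy on gaining an electron.
Approximate values (kJ/mol): F 328, Cl 349, Sn 107, Ba 14.
So from lowest to highest: Ba < Sn < F < Cl.

Ba < Sn < F < Cl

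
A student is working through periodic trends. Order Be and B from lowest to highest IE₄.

Consider each +3 ion: Be³⁺ is already 1 electron into the core; B³⁺ is the bare [He] core.
All of these are removing an electron from a noble-gas core or deeper; the smaller core (lower principal quantum number) is held far more tightly, and within a period the higher nuclear charge binds the same core more tightly.
Approximate IE_4 values (kJ/mol): Be 21007, B 25026.
Hence IE_4: Be < B.

Be, B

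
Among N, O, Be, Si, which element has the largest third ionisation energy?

Consider each +2 ion: N²⁺ still has 3 valence electrons; O²⁺ still has 4 valence electrons; Be²⁺ is the bare [He] core; Si²⁺ still has 2 valence electrons.
Core electrons are held far more tightly than valence electrons, so Be tops the IE_3 order.
Valence configurations: N²⁺ [He]2s²2p¹, O²⁺ [He]2s²2p², Si²⁺ [Ne]3s².
Tabulated IE_3 (kJ/mol): N 4578, O 5300, Be 14849, Si 3232.
Putting it together, IE_3: Si < N < O < Be.

Be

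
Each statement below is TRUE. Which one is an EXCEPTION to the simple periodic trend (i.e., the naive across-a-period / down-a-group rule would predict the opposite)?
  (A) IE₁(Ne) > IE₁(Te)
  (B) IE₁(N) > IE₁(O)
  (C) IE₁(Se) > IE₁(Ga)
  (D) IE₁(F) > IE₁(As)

(B)

The general trend: first ionisation energy increases across a period and decreases down a group.
(A) Ne (period 2, group 18) vs Te (period 5, group 16): the stated order agrees with the simple trend.
(B) N (period 2, group 15) vs O (period 2, group 16): the stated order contradicts the simple trend.
(C) Se (period 4, group 16) vs Ga (period 4, group 13): the stated order agrees with the simple trend.
(D) F (period 2, group 17) vs As (period 4, group 15): the stated order agrees with the simple trend.
The exception is (B): pairing an electron in O's 2p⁴ costs repulsion energy, so O ionizes more easily than half-filled N (2p³).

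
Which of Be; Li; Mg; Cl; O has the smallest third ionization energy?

Cl

IE_3 is the cost of taking one more electron from the +2 cation: Be²⁺ is the bare [He] core; Li²⁺ is already 1 electron into the core; Mg²⁺ is the bare [Ne] core; Cl²⁺ still has 5 valence electrons; O²⁺ still has 4 valence electrons.
Core electrons are held far more tightly than valence electrons, so Mg, Li and Be top the IE_3 order.
Valence configurations: Cl²⁺ [Ne]3s²3p³, O²⁺ [He]2s²2p².
The numbers (kJ/mol): Be 14849, Li 11815, Mg 7733, Cl 3822, O 5300.
So the third ionization energies run Cl < O < Mg < Li < Be.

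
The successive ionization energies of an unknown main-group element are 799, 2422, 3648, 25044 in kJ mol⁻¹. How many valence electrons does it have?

3

Look for the largest jump between consecutive ionization energies: IE4/IE3 ≈ 6.9, far larger than any earlier ratio.
That jump marks the point where a core electron is being removed. So the atom has 3 valence electrons.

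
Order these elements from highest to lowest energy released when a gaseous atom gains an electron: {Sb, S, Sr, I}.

I, S, Sb, Sr

S is in period 3, group 16; Sr is in period 5, group 2; Sb is in period 5, group 15; I is in period 5, group 17.
Electron affinity generally becomes more exothermic across a period toward the halogens and less exothermic down a group.
Here both period and group differ, so the two effects have to be weighed against each other.
Sb > Sr: both are in period 5; the period trend gives Sb the larger value.
S > Sb: relative to Sb, both the across-period and down-group shifts push S's electron affinity up.
I > S: period and group pull opposite ways; the across-period shift dominates (295 vs 200 kJ/mol).
Tabulated electron affinity (kJ/mol): S 200, Sr 5, Sb 103, I 295.
So from highest to lowest: I > S > Sb > Sr.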